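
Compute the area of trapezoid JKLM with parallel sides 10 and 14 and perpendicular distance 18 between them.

Area of a trapezoid = (base1 + base2) * height / 2
Area = (10 + 14) * 18 / 2
Area = 24 * 18 / 2
Area = 432 / 2
Area = 216

216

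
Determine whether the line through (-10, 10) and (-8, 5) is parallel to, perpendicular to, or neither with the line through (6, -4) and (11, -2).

Slope of line 1: m1 = (5 - 10)/(-8 - -10) = -5/2 = -5/2
Slope of line 2: m2 = (-2 - -4)/(11 - 6) = 2/5 = 2/5
m1 * m2 = (-5/2) * (2/5) = -1 = -1, so the lines are perpendicular.

Perpendicular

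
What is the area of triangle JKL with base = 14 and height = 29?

Area = (1/2) * base * height
Area = (1/2) * 14 * 29
Area = 203

203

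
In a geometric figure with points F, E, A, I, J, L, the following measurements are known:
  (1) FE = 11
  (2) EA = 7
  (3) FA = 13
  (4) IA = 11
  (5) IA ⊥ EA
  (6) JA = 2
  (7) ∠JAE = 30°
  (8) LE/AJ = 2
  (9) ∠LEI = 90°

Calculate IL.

From the given relations: LE = 2·AJ = 2·2 = 4.
Step 1: By the law of cosines on triangle EAI: EI² = 7² + 11² − 2·7·11·cos(90°) = 170, so EI = √170.
Step 2: By the law of cosines on triangle IEL: IL² = √170² + 4² − 2·√170·4·cos(90°) = 186, so IL = √186.

Therefore, the length of IL = √186.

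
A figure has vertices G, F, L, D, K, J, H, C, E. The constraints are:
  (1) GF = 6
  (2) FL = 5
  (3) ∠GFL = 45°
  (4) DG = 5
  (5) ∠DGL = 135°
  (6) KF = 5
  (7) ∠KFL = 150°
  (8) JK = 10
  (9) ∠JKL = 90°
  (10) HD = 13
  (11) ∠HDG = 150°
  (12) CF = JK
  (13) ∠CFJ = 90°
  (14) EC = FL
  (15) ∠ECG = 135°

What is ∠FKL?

Step 1: By the law of cosines on triangle KFL: KL² = 5² + 5² − 2·5·5·cos(150°) = 93.3, so KL ≈ 9.66.
Step 2: By the inverse law of cosines on triangle FKL: cos(∠FKL) = (5² + 9.66² − 5²) / (2·5·9.66) = 93.3/96.59 = 0.9659, so ∠FKL = 15°.

Therefore, the measure of angle ∠FKL = 15°.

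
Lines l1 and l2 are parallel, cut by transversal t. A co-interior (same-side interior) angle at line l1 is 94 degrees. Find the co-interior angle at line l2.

Co-interior angles sum to 180: 180 - 94 = 86 degrees.

86 degrees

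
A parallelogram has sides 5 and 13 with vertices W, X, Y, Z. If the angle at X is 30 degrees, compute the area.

Area = 5 * 13 * sin(30°) = 65 * 1/2 = 65/2

65/2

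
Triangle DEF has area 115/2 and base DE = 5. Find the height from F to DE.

Area = (1/2) * base * height
height = 2 * Area / base
height = 2 * 115/2 / 5
height = 115 / 5
height = 23

23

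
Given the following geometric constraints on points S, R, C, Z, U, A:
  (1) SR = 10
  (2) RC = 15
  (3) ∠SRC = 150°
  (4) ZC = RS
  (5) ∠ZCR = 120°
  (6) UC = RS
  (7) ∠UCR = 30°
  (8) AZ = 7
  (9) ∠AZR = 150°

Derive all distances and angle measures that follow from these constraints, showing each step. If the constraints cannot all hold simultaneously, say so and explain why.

The constraints are consistent.

From the given relations:
  ZC = RS = 10
  UC = RS = 10

Step 1: From SR = 10, RC = 15, and ∠SRC = 150°, by the law of cosines:
  SC² = SR² + RC² - 2·SR·RC·cos(150°) = 100 + 225 + 259.8 = 584.8
  SC ≈ 24.18

Step 2: From RC = 15, CZ = 10, and ∠RCZ = 120°, by the law of cosines:
  RZ² = RC² + CZ² - 2·RC·CZ·cos(120°) = 225 + 100 + 150 = 475
  RZ = 5·√19

Step 3: From RC = 15, CU = 10, and ∠RCU = 30°, by the law of cosines:
  RU² = RC² + CU² - 2·RC·CU·cos(30°) = 225 + 100 - 259.8 = 65.19
  RU ≈ 8.07

Step 4: From RZ = 5·√19, ZA = 7, and ∠RZA = 150°, by the law of cosines:
  RA² = RZ² + ZA² - 2·RZ·ZA·cos(150°) = 475 + 49 + 264.2 = 788.2
  RA ≈ 28.08

Step 5: From SC = 24.18, SR = 10, CR = 15, by the inverse law of cosines:
  cos(∠CSR) = (SC² + SR² - CR²) / (2·SC·SR)
  ∠CSR = 18.07°

Step 6: From RC = 15, RU = 8.07, CU = 10, by the inverse law of cosines:
  cos(∠CRU) = (RC² + RU² - CU²) / (2·RC·RU)
  ∠CRU = 38.26°

Step 7: From RC = 15, RZ = 5·√19, CZ = 10, by the inverse law of cosines:
  cos(∠CRZ) = (RC² + RZ² - CZ²) / (2·RC·RZ)
  ∠CRZ = 23.41°

Step 8: From CR = 15, CS = 24.18, RS = 10, by the inverse law of cosines:
  cos(∠RCS) = (CR² + CS² - RS²) / (2·CR·CS)
  ∠RCS = 11.93°

Step 9: From ZC = 10, ZR = 5·√19, CR = 15, by the inverse law of cosines:
  cos(∠CZR) = (ZC² + ZR² - CR²) / (2·ZC·ZR)
  ∠CZR = 36.59°

Step 10: From UC = 10, UR = 8.07, CR = 15, by the inverse law of cosines:
  cos(∠CUR) = (UC² + UR² - CR²) / (2·UC·UR)
  ∠CUR = 111.74°

Step 11: From RA = 28.08, RZ = 5·√19, AZ = 7, by the inverse law of cosines:
  cos(∠ARZ) = (RA² + RZ² - AZ²) / (2·RA·RZ)
  ∠ARZ = 7.16°

Step 12: From AR = 28.08, AZ = 7, RZ = 5·√19, by the inverse law of cosines:
  cos(∠RAZ) = (AR² + AZ² - RZ²) / (2·AR·AZ)
  ∠RAZ = 22.84°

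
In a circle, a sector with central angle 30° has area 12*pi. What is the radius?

Sector area A = πr² × θ/360, so r² = 360A / (πθ).
r² = 360 × 12*pi / (π × 30)
r² = 144
r = 12

12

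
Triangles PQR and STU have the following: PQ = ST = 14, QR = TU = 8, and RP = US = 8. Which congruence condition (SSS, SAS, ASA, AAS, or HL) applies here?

The given information matches SSS: All three pairs of corresponding sides are equal (Side-Side-Side).

SSS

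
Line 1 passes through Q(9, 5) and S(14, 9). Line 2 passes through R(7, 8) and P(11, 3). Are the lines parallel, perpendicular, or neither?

Slope of line 1: m1 = (9 - 5)/(14 - 9) = 4/5 = 4/5
Slope of line 2: m2 = (3 - 8)/(11 - 7) = -5/4 = -5/4
m1 * m2 = (4/5) * (-5/4) = -1 = -1, so the lines are perpendicular.

Perpendicular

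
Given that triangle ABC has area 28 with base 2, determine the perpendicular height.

Area = (1/2) * base * height
height = 2 * Area / base
height = 2 * 28 / 2
height = 56 / 2
height = 28

28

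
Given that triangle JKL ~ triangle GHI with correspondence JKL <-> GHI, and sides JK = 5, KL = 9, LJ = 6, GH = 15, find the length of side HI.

Since the triangles are similar, the ratio of corresponding sides is constant.
Scale factor k = GH / JK = 15 / 5 = 3
HI = k * KL = 3 * 9 = 27

27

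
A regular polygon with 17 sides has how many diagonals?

The number of diagonals in an n-gon is n(n - 3)/2.
For n = 17: 17(17 - 3)/2 = 17 × 14 / 2 = 119.

119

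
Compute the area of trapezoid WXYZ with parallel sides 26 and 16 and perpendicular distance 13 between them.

A trapezoid's area equals the midsegment times the height.
The midsegment is (26 + 16) / 2 = 21.
Area = 21 * 13 = 273.

273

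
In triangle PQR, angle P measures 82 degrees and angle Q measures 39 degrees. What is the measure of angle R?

Let angle R = x. Then 82 + 39 + x = 180.
x = 180 - 121 = 59 degrees.

59 degrees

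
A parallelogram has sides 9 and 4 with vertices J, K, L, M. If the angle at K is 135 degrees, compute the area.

The area of a parallelogram equals the product of two adjacent sides times the sine of the included angle.
This is because the height equals 4 * sin(135°) = 2*sqrt(2).
Area = 9 * 2*sqrt(2) = 18*sqrt(2)

18*sqrt(2)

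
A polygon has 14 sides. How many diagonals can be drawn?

Total line segments between 14 vertices = C(14,2) = 91.
Subtract the 14 sides: 91 - 14 = 77 diagonals.

77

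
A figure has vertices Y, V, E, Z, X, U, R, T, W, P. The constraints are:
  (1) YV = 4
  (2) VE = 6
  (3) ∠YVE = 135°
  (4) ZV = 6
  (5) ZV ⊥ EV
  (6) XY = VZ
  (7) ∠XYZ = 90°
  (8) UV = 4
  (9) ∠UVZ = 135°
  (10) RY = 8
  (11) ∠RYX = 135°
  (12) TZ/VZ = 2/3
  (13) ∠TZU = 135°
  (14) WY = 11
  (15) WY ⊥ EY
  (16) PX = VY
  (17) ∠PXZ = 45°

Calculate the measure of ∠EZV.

Step 1: By the law of cosines on triangle ZVE: ZE² = 6² + 6² − 2·6·6·cos(90°) = 72, so ZE = 6·√2.
Step 2: By the inverse law of cosines on triangle EZV: cos(∠EZV) = ((6·√2)² + 6² − 6²) / (2·6·√2·6) = 72/101.82 = 0.7071, so ∠EZV = 45°.

Therefore, the measure of angle ∠EZV = 45°.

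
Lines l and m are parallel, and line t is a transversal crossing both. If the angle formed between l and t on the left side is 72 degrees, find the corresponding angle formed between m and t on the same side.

Corresponding angles formed by parallel lines and a transversal are equal.
The given angle is 72 degrees.
The corresponding angle = 72 degrees.

72 degrees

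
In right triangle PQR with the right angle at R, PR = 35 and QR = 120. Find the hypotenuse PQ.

PQ = sqrt(35^2 + 120^2) = sqrt(15625) = 125

125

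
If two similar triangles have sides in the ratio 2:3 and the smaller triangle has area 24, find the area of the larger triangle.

For similar figures, the area ratio equals the square of the side ratio.
Side ratio (the smaller triangle to the larger triangle) = 2:3, so area ratio = 2^2:3^2 = 4:9.
If the area of the smaller triangle is 24, then the area of the larger triangle = 24 * (9/4) = 54.

54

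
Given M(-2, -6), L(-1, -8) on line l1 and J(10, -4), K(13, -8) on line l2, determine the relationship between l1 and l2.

Slope of line 1: m1 = (-8 - -6)/(-1 - -2) = -2/1 = -2
Slope of line 2: m2 = (-8 - -4)/(13 - 10) = -4/3 = -4/3
For parallel lines we need equal slopes: -2 != -4/3.
For perpendicular lines we need m1*m2 = -1: (-2)(-4/3) = 8/3 != -1.
Since neither condition holds, the lines are neither parallel nor perpendicular.

Neither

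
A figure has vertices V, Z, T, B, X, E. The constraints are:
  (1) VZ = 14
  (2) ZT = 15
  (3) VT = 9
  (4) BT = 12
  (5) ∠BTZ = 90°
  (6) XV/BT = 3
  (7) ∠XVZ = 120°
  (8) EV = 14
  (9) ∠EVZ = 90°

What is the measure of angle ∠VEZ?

Step 1: By the law of cosines on triangle EVZ: EZ² = 14² + 14² − 2·14·14·cos(90°) = 392, so EZ = 14·√2.
Step 2: By the inverse law of cosines on triangle VEZ: cos(∠VEZ) = (14² + (14·√2)² − 14²) / (2·14·14·√2) = 392/554.37 = 0.7071, so ∠VEZ = 45°.

Therefore, the measure of angle ∠VEZ = 45°.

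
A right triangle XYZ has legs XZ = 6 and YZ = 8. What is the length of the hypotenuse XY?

In a right triangle, the square of the hypotenuse equals the sum of the squares of the two legs.
The legs are 6 and 8, so the hypotenuse = sqrt(36 + 64) = sqrt(100) = 10.

10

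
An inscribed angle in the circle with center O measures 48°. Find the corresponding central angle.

By the inscribed angle theorem, the central angle is twice the inscribed angle.
Central angle = 2 × 48° = 96°

96°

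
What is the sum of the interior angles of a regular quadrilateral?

The sum of interior angles of an n-sided polygon is (n - 2) * 180.
For n = 4: (4 - 2) * 180 = 2 * 180 = 360 degrees.

360 degrees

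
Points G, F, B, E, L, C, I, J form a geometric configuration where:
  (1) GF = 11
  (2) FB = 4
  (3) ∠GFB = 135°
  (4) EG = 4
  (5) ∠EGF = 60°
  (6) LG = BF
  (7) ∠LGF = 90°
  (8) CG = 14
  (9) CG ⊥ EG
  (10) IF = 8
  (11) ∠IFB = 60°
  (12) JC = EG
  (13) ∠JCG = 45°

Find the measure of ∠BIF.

Step 1: By the law of cosines on triangle IFB: IB² = 8² + 4² − 2·8·4·cos(60°) = 48, so IB = 4·√3.
Step 2: By the inverse law of cosines on triangle BIF: cos(∠BIF) = ((4·√3)² + 8² − 4²) / (2·4·√3·8) = 96/110.85 = 0.866, so ∠BIF = 30°.

Therefore, the measure of angle ∠BIF = 30°.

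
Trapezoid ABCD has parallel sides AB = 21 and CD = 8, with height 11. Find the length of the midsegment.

The midsegment of a trapezoid = (base1 + base2) / 2
midsegment = (21 + 8) / 2
midsegment = 29 / 2
midsegment = 29/2

29/2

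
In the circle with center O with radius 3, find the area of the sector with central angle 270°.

The full circle has area πr² = π(3)² = 9*pi.
The sector covers 270° out of 360°, a fraction of 3/4.
Sector area = 9*pi × 3/4 = 27*pi/4.

27*pi/4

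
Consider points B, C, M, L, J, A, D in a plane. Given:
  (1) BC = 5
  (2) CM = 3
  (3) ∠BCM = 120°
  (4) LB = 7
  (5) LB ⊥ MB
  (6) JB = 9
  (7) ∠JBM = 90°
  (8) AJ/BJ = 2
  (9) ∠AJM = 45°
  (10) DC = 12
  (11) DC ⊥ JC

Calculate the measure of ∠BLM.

Step 1: By the law of cosines on triangle BCM: BM² = 5² + 3² − 2·5·3·cos(120°) = 49, so BM = 7.
Step 2: By the law of cosines on triangle LBM: LM² = 7² + 7² − 2·7·7·cos(90°) = 98, so LM = 7·√2.
Step 3: By the inverse law of cosines on triangle BLM: cos(∠BLM) = (7² + (7·√2)² − 7²) / (2·7·7·√2) = 98/138.59 = 0.7071, so ∠BLM = 45°.

Therefore, the measure of angle ∠BLM = 45°.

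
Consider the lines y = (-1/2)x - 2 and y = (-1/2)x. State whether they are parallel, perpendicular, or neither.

Slope of line 1: m1 = -1/2
Slope of line 2: m2 = -1/2
Since m1 = m2 = -1/2, the lines are parallel.

Parallel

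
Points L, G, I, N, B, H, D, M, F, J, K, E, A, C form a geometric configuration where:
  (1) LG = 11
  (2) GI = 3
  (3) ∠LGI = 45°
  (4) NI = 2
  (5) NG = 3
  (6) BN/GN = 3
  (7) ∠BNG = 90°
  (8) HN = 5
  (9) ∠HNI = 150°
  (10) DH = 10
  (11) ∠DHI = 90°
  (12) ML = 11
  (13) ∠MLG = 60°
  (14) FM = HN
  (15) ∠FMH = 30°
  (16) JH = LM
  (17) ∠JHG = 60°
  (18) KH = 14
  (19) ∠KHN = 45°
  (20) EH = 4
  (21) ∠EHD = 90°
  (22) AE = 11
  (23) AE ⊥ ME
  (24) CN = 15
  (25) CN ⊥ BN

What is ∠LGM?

Step 1: By the law of cosines on triangle GLM: GM² = 11² + 11² − 2·11·11·cos(60°) = 121, so GM = 11.
Step 2: By the inverse law of cosines on triangle LGM: cos(∠LGM) = (11² + 11² − 11²) / (2·11·11) = 121/242 = 0.5, so ∠LGM = 60°.

Therefore, the measure of angle ∠LGM = 60°.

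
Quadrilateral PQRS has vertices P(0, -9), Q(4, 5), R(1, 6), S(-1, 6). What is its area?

Shoelace: sum of cross terms = 76, Area = (1/2)|76| = 38

38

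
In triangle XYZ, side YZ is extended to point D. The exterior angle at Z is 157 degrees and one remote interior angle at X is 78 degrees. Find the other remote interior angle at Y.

angle Y = 157 - 78 = 79 degrees (exterior angle theorem).

79 degrees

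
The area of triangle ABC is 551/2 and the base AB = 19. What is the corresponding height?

height = 2 * 551/2 / 19 = 29

29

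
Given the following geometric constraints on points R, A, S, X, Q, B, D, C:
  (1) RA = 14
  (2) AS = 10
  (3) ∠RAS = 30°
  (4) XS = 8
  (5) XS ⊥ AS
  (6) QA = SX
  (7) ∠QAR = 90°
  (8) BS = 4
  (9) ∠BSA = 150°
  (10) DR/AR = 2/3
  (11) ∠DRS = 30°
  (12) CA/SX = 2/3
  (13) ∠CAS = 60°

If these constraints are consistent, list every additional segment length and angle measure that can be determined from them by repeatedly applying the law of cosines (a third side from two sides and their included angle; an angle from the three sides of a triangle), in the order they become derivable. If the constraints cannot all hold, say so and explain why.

The constraints are consistent. Derivable facts, in order:
After 1 step:
- AB ≈ 13.61
- AX = 2·√41
- RQ = 2·√65
- RS ≈ 7.32
- SC ≈ 8.67
After 2 steps:
- SD ≈ 4.73
- ∠ABS = 21.55°
- ∠ACS = 87.8°
- ∠AQR = 60.26°
- ∠ARQ = 29.74°
- ∠ARS = 43.12°
- ∠ASC = 32.2°
- ∠ASR = 106.88°
- ∠AXS = 51.34°
- ∠BAS = 8.45°
- ∠SAX = 38.66°
After 3 steps:
- ∠DSR = 99.34°
- ∠RDS = 50.66°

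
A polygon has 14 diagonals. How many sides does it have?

Using d = n(n - 3)/2, we solve 14 = n(n - 3)/2.
So n(n - 3) = 28.
Testing n = 7: 7 * 4 = 28 = 28. Correct.
The polygon has 7 sides.

7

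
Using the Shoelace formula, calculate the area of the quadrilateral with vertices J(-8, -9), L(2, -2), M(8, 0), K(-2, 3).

Shoelace: sum of cross terms = 116, Area = (1/2)|116| = 58

58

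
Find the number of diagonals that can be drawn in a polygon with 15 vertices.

Each of the 15 vertices connects to 12 non-adjacent vertices via diagonals.
Total connections = 15 × 12 = 180, but each diagonal is counted twice.
Number of diagonals = 180 / 2 = 90.

90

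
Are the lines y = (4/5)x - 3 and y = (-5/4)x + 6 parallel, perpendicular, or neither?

Slope of line 1: m1 = 4/5
Slope of line 2: m2 = -5/4
m1 * m2 = (4/5) * (-5/4) = -1 = -1, so the lines are perpendicular.

Perpendicular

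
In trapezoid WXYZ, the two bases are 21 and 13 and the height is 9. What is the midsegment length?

The midsegment of a trapezoid = (base1 + base2) / 2
midsegment = (21 + 13) / 2
midsegment = 34 / 2
midsegment = 17

17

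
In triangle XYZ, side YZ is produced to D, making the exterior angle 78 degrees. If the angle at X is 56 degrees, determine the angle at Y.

The exterior angle theorem states that an exterior angle equals the sum of the two non-adjacent interior angles.
So 78 = 56 + angle Y, which gives angle Y = 78 - 56 = 22 degrees.

22 degrees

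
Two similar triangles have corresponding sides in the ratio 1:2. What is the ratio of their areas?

Area ratio = (side ratio)^2 = (1/2)^2 = 1:4.

1:4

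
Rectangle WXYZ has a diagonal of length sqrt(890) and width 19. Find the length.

Using the Pythagorean theorem: d^2 = a^2 + b^2
b^2 = d^2 - a^2
b^2 = 890 - 361
b^2 = 529
b = sqrt(529) = 23

23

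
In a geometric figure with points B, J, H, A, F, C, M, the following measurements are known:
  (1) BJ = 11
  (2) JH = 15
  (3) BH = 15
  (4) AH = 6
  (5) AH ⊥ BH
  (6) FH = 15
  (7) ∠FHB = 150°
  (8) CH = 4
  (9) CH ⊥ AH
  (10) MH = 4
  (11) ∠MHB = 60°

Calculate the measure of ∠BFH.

Step 1: By the law of cosines on triangle FHB: FB² = 15² + 15² − 2·15·15·cos(150°) = 839.71, so FB ≈ 28.98.
Step 2: By the inverse law of cosines on triangle BFH: cos(∠BFH) = (28.98² + 15² − 15²) / (2·28.98·15) = 839.71/869.33 = 0.9659, so ∠BFH = 15°.

Therefore, the measure of angle ∠BFH = 15°.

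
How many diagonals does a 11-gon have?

Each of the 11 vertices connects to 8 non-adjacent vertices via diagonals.
Total connections = 11 × 8 = 88, but each diagonal is counted twice.
Number of diagonals = 88 / 2 = 44.

44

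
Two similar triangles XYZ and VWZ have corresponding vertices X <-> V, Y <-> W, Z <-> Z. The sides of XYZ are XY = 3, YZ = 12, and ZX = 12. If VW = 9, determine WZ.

Since the triangles are similar, the ratio of corresponding sides is constant.
Scale factor k = VW / XY = 9 / 3 = 3
WZ = k * YZ = 3 * 12 = 36

36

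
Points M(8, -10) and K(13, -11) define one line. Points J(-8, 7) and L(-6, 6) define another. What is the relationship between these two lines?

Slope of line 1: m1 = (-11 - -10)/(13 - 8) = -1/5 = -1/5
Slope of line 2: m2 = (6 - 7)/(-6 - -8) = -1/2 = -1/2
m1 != m2 and m1*m2 = 1/10 != -1. Neither.

Neither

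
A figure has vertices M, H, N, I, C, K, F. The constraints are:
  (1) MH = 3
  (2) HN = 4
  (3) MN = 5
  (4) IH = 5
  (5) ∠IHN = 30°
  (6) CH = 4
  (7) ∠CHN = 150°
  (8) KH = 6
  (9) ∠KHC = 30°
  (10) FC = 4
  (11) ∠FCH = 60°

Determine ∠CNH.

Step 1: By the law of cosines on triangle NHC: NC² = 4² + 4² − 2·4·4·cos(150°) = 59.71, so NC ≈ 7.73.
Step 2: By the inverse law of cosines on triangle CNH: cos(∠CNH) = (7.73² + 4² − 4²) / (2·7.73·4) = 59.71/61.82 = 0.9659, so ∠CNH = 15°.

Therefore, the measure of angle ∠CNH = 15°.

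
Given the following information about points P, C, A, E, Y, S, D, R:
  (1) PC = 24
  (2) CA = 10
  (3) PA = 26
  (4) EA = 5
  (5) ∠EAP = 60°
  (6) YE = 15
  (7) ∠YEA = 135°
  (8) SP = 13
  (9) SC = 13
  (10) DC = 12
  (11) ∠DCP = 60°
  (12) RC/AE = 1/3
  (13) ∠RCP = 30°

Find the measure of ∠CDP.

Step 1: By the law of cosines on triangle DCP: DP² = 12² + 24² − 2·12·24·cos(60°) = 432, so DP = 12·√3.
Step 2: By the inverse law of cosines on triangle CDP: cos(∠CDP) = (12² + (12·√3)² − 24²) / (2·12·12·√3) = 0/498.83 = 0, so ∠CDP = 90°.

Therefore, the measure of angle ∠CDP = 90°.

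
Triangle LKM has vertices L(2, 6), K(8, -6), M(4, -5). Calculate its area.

The Shoelace formula computes the area from vertex coordinates by summing cross products.
For vertices (2,6), (8,-6), (4,-5):
Signed sum = 2*-6 - 8*6 + 8*-5 - 4*-6 + 4*6 - 2*-5
= -60 + -16 + 34 = -42
Area = (1/2)|-42| = 21.

21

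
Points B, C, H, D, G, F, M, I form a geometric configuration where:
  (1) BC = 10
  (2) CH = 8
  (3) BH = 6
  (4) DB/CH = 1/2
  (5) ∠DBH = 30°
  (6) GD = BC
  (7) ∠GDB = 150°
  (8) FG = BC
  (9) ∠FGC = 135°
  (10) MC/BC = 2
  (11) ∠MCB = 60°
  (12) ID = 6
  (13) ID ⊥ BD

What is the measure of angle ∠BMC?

From the given relations: MC = 2·BC = 2·10 = 20.
Step 1: By the law of cosines on triangle MCB: MB² = 20² + 10² − 2·20·10·cos(60°) = 300, so MB = 10·√3.
Step 2: By the inverse law of cosines on triangle BMC: cos(∠BMC) = ((10·√3)² + 20² − 10²) / (2·10·√3·20) = 600/692.82 = 0.866, so ∠BMC = 30°.

Therefore, the measure of angle ∠BMC = 30°.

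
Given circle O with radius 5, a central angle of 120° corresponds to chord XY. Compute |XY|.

Chord length = 2r sin(θ/2)
= 2 × 5 × sin(120°/2)
= 2 × 5 × sin(60°)
= 5*sqrt(3)

5*sqrt(3)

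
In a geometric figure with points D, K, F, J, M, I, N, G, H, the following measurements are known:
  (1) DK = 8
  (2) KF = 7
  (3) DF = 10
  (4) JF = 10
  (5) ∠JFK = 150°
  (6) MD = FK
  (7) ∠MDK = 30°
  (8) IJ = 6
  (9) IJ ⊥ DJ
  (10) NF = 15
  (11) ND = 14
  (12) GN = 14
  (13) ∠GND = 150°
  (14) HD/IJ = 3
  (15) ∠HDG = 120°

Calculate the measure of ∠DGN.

Step 1: By the law of cosines on triangle GND: GD² = 14² + 14² − 2·14·14·cos(150°) = 731.48, so GD ≈ 27.05.
Step 2: By the inverse law of cosines on triangle DGN: cos(∠DGN) = (27.05² + 14² − 14²) / (2·27.05·14) = 731.48/757.29 = 0.9659, so ∠DGN = 15°.

Therefore, the measure of angle ∠DGN = 15°.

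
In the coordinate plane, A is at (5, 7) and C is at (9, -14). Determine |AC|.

The horizontal distance is |9 - 5| = 4 and the vertical distance is |-14 - 7| = 21.
By the Pythagorean theorem, d = sqrt(4^2 + 21^2) = sqrt(457).

sqrt(457)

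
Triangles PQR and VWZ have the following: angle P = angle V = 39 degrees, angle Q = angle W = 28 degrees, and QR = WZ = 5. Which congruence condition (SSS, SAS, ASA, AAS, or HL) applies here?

The given information provides:
angle P = angle V = 39 degrees, angle Q = angle W = 28 degrees, and QR = WZ = 5
This matches the AAS congruence theorem.
Two pairs of corresponding angles and a non-included side are equal (Angle-Angle-Side).

AAS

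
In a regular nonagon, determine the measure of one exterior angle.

Each exterior angle of a regular n-gon is 360 / n.
For n = 9: 360 / 9 = 40 degrees.

40 degrees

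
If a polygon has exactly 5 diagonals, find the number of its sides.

Using d = n(n - 3)/2, we solve 5 = n(n - 3)/2.
So n(n - 3) = 10.
Testing n = 5: 5 * 2 = 10 = 10. Correct.
The polygon has 5 sides.

5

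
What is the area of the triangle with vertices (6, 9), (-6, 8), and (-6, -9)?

Shoelace: Area = (1/2)|6(8--9) + -6(-9-9) + -6(9-8)| = (1/2)(204) = 102

102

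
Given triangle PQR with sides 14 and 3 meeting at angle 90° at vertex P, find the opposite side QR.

The included angle is 90°, so the triangle is right-angled at P. The opposite side QR is the hypotenuse.
By the Pythagorean theorem: QR = sqrt(14^2 + 3^2) = sqrt(205) = sqrt(205).

sqrt(205)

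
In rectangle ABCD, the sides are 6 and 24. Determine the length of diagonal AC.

d = sqrt(6^2 + 24^2) = sqrt(612) = 6*sqrt(17)

6*sqrt(17)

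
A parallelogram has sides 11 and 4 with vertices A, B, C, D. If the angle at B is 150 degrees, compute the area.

The area of a parallelogram equals the product of two adjacent sides times the sine of the included angle.
This is because the height equals 4 * sin(150°) = 2.
Area = 11 * 2 = 22

22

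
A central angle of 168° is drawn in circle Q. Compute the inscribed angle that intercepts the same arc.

By the inscribed angle theorem, the inscribed angle is half the central angle.
Inscribed angle = 168° / 2 = 84°

84°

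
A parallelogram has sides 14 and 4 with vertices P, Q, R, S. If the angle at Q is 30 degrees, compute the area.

Area = 14 * 4 * sin(30°) = 56 * 1/2 = 28

28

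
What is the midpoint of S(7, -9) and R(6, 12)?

The midpoint is the average of the coordinates:
x: (7 + 6)/2 = 13/2
y: (-9 + 12)/2 = 3/2
Midpoint = (13/2, 3/2)

(13/2, 3/2)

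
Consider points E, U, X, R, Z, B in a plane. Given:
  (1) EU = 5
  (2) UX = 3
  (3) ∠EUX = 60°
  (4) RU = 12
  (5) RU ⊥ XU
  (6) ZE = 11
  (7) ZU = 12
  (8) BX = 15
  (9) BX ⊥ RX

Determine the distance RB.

Step 1: By the law of cosines on triangle XUR: XR² = 3² + 12² − 2·3·12·cos(90°) = 153, so XR = 3·√17.
Step 2: By the law of cosines on triangle RXB: RB² = (3·√17)² + 15² − 2·3·√17·15·cos(90°) = 378, so RB = 3·√42.

Therefore, the length of RB = 3·√42.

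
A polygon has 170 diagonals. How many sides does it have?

Using d = n(n - 3)/2, we solve 170 = n(n - 3)/2.
So n(n - 3) = 340.
Testing n = 20: 20 * 17 = 340 = 340. Correct.
The polygon has 20 sides.

20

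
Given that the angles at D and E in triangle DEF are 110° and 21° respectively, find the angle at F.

Let angle F = x. Then 110 + 21 + x = 180.
x = 180 - 131 = 49 degrees.

49 degrees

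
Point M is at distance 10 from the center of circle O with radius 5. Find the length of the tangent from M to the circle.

The tangent, radius, and line from the external point to the center form a right triangle.
The right angle is where the tangent meets the radius.
By the Pythagorean theorem: tangent² + 5² = 10²
tangent² = 100 - 25 = 75
tangent = 5*sqrt(3)

5*sqrt(3)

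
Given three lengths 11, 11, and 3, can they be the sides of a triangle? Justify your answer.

For three segments to close into a triangle, no single side can be as long as the other two combined.
The longest side is 11, and 3 + 11 = 14 > 11.
A triangle can be formed.

Yes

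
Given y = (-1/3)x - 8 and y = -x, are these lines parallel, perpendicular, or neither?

Slope of line 1: m1 = -1/3
Slope of line 2: m2 = -1
m1 != m2 and m1*m2 = 1/3 != -1. Neither.

Neither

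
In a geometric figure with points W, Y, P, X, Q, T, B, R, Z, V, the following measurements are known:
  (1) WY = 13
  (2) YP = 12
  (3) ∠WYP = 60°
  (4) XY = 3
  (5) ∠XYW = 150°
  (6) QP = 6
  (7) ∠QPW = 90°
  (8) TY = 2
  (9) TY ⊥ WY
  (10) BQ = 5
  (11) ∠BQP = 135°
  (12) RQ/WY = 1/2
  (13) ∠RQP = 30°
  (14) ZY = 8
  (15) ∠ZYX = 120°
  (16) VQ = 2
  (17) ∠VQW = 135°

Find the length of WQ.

Step 1: By the law of cosines on triangle PYW: PW² = 12² + 13² − 2·12·13·cos(60°) = 157, so PW = √157.
Step 2: By the law of cosines on triangle WPQ: WQ² = √157² + 6² − 2·√157·6·cos(90°) = 193, so WQ = √193.

Therefore, the length of WQ = √193.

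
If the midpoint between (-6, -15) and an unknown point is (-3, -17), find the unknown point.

Using the midpoint formula: M = ((x1 + x2)/2, (y1 + y2)/2)
We know M = (-3, -17) and M = (-6, -15)
For x: -3 = (-6 + x2)/2, so x2 = 2*-3 - -6 = 0
For y: -17 = (-15 + y2)/2, so y2 = 2*-17 - -15 = -19
J = (0, -19)

(0, -19)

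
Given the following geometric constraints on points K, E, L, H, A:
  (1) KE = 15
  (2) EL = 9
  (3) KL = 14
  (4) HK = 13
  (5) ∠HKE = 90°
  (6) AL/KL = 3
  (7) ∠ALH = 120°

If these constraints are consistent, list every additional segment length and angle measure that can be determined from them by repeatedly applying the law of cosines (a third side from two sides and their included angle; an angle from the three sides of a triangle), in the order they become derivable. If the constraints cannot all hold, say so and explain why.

The constraints are consistent. Derivable facts, in order:
After 1 step:
- EH ≈ 19.85
- ∠EKL = 35.95°
- ∠ELK = 78.09°
- ∠KEL = 65.96°
After 2 steps:
- ∠EHK = 49.09°
- ∠HEK = 40.91°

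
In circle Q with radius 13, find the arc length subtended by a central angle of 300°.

Arc length = 2πr × θ/360
= 2π × 13 × 5/6
= 65*pi/3

65*pi/3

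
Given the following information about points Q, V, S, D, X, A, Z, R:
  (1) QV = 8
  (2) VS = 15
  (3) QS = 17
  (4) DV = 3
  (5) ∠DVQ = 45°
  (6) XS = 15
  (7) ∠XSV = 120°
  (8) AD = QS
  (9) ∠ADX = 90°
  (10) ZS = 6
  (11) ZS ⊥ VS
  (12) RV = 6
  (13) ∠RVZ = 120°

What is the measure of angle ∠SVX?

Step 1: By the law of cosines on triangle VSX: VX² = 15² + 15² − 2·15·15·cos(120°) = 675, so VX = 15·√3.
Step 2: By the inverse law of cosines on triangle SVX: cos(∠SVX) = (15² + (15·√3)² − 15²) / (2·15·15·√3) = 675/779.42 = 0.866, so ∠SVX = 30°.

Therefore, the measure of angle ∠SVX = 30°.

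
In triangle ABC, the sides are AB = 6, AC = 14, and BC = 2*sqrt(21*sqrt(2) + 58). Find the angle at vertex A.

By the inverse law of cosines: cos(A) = (AB² + AC² - BC²) / (2 × AB × AC)
cos(A) = (6² + 14² - (2*sqrt(21*sqrt(2) + 58))²) / (2 × 6 × 14)
cos(A) = (36 + 196 - (84*sqrt(2) + 232)) / 168
cos(A) = -sqrt(2)/2
A = arccos(-sqrt(2)/2) = 135°

135°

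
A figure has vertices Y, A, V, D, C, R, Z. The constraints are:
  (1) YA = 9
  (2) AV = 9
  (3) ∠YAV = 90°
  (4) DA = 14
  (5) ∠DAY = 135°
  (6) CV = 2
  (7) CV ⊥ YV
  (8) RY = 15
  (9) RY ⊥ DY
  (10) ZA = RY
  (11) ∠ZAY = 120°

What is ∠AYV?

Step 1: By the law of cosines on triangle YAV: YV² = 9² + 9² − 2·9·9·cos(90°) = 162, so YV = 9·√2.
Step 2: By the inverse law of cosines on triangle AYV: cos(∠AYV) = (9² + (9·√2)² − 9²) / (2·9·9·√2) = 162/229.1 = 0.7071, so ∠AYV = 45°.

Therefore, the measure of angle ∠AYV = 45°.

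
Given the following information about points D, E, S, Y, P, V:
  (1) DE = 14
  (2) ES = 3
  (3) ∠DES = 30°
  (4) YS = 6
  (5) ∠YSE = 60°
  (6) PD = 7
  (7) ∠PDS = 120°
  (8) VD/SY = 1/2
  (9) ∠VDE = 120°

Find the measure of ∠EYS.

Step 1: By the law of cosines on triangle YSE: YE² = 6² + 3² − 2·6·3·cos(60°) = 27, so YE = 3·√3.
Step 2: By the inverse law of cosines on triangle EYS: cos(∠EYS) = ((3·√3)² + 6² − 3²) / (2·3·√3·6) = 54/62.35 = 0.866, so ∠EYS = 30°.

Therefore, the measure of angle ∠EYS = 30°.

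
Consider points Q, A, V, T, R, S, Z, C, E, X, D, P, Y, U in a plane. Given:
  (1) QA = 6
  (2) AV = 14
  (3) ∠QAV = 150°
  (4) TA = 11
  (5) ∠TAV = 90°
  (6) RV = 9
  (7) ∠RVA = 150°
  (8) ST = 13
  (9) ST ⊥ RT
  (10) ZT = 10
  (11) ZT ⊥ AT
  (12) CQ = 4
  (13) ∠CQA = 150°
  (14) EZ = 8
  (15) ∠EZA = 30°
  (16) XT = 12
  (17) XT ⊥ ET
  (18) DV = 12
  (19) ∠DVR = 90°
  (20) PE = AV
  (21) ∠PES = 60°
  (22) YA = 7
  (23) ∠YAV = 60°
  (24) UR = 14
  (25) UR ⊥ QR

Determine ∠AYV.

Step 1: By the law of cosines on triangle YAV: YV² = 7² + 14² − 2·7·14·cos(60°) = 147, so YV = 7·√3.
Step 2: By the inverse law of cosines on triangle AYV: cos(∠AYV) = (7² + (7·√3)² − 14²) / (2·7·7·√3) = 0/169.74 = 0, so ∠AYV = 90°.

Therefore, the measure of angle ∠AYV = 90°.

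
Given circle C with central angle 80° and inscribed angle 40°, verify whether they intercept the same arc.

By the inscribed angle theorem, if both angles subtend the same arc, the inscribed angle must be half the central angle.
Half of 80° = 40°, which equals the given inscribed angle of 40°.
Therefore, yes, they correspond to the same arc.

Yes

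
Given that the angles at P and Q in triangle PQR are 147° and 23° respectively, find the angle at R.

By the triangle angle sum property, the three interior angles of any triangle add up to 180°.
We know angle P = 147° and angle Q = 23°, so their sum is 170°.
Therefore angle R = 180° - 170° = 10°.

10 degrees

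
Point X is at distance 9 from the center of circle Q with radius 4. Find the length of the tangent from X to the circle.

tangent = √(d² - r²) = √(9² - 4²) = √(81 - 16) = √65 = sqrt(65)

sqrt(65)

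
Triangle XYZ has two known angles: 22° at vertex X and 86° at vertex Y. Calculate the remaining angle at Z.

angle Z = 180 - 22 - 86 = 72 degrees.

72 degrees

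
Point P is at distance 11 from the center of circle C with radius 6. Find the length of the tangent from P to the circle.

tangent = √(d² - r²) = √(11² - 6²) = √(121 - 36) = √85 = sqrt(85)

sqrt(85)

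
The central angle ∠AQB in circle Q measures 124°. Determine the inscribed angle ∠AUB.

Inscribed angle = 124° / 2 = 62° (inscribed angle theorem).

62°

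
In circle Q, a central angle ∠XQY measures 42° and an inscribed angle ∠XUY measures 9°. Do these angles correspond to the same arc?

By the inscribed angle theorem, the inscribed angle for a central angle of 42° should be 42° / 2 = 21°.
The given inscribed angle is 9°, which does not equal 21°.
Therefore, no, they do not correspond to the same arc.

No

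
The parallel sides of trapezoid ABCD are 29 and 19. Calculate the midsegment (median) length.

midsegment = (29 + 19) / 2 = 48 / 2 = 24

24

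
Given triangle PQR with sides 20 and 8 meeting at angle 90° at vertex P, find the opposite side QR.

By the law of cosines: QR^2 = PQ^2 + PR^2 - 2*PQ*PR*cos(P)
QR^2 = 20^2 + 8^2 - 2*20*8*cos(90°)
QR^2 = 400 + 64 - 320*(0)
QR^2 = 464
QR = 4*sqrt(29)

4*sqrt(29)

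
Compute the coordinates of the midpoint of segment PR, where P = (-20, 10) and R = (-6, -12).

The midpoint is the average of the coordinates:
x: (-20 + -6)/2 = -13
y: (10 + -12)/2 = -1
Midpoint = (-13, -1)

(-13, -1)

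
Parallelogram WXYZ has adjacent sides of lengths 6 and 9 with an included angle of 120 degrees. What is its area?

The area of a parallelogram equals the product of two adjacent sides times the sine of the included angle.
This is because the height equals 9 * sin(120°) = 9*sqrt(3)/2.
Area = 6 * 9*sqrt(3)/2 = 27*sqrt(3)

27*sqrt(3)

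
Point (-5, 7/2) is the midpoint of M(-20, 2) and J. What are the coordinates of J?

Using the midpoint formula: M = ((x1 + x2)/2, (y1 + y2)/2)
We know M = (-5, 7/2) and M = (-20, 2)
For x: -5 = (-20 + x2)/2, so x2 = 2*-5 - -20 = 10
For y: 7/2 = (2 + y2)/2, so y2 = 2*7/2 - 2 = 5
J = (10, 5)

(10, 5)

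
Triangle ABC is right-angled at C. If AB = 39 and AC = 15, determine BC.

Rearranging the Pythagorean theorem to solve for the unknown leg:
leg^2 = hypotenuse^2 - known_leg^2 = 1521 - 225 = 1296
leg = sqrt(1296) = 36.

36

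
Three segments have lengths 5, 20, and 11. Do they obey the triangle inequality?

Check the triangle inequality: 5 + 11 = 16 ≤ 20.
Since the sum of two sides does not exceed the third, no triangle can be formed.

No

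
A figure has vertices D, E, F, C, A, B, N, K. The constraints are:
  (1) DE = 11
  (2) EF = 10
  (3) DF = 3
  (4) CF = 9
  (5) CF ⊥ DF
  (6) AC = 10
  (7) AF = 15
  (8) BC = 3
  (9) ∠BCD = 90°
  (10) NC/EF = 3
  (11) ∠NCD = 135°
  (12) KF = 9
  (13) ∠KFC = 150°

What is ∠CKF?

Step 1: By the law of cosines on triangle KFC: KC² = 9² + 9² − 2·9·9·cos(150°) = 302.3, so KC ≈ 17.39.
Step 2: By the inverse law of cosines on triangle CKF: cos(∠CKF) = (17.39² + 9² − 9²) / (2·17.39·9) = 302.3/312.96 = 0.9659, so ∠CKF = 15°.

Therefore, the measure of angle ∠CKF = 15°.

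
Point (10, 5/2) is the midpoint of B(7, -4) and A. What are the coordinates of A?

Using the midpoint formula: M = ((x1 + x2)/2, (y1 + y2)/2)
We know M = (10, 5/2) and B = (7, -4)
For x: 10 = (7 + x2)/2, so x2 = 2*10 - 7 = 13
For y: 5/2 = (-4 + y2)/2, so y2 = 2*5/2 - -4 = 9
A = (13, 9)

(13, 9)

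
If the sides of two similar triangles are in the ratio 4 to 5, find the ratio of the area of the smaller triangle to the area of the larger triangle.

Area scales with the square of linear dimensions. If every length is multiplied by 4/5, then the area is multiplied by (4/5)^2 = 16/25.
The area ratio is 16:25.

16:25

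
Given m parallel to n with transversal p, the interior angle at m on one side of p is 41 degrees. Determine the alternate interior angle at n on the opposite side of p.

Alternate interior angles are equal: 41 degrees.

41 degrees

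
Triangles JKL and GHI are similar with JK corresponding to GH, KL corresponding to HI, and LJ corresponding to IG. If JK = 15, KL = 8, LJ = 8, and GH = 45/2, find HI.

Similar triangles have proportional sides. Setting up the proportion:
GH / JK = HI / KL
45/2 / 15 = HI / 8
HI = 8 * 45/2 / 15 = 12.

12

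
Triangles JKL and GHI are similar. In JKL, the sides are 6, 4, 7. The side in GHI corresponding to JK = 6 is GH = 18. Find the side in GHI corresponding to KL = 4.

Since the triangles are similar, the ratio of corresponding sides is constant.
Scale factor k = GH / JK = 18 / 6 = 3
HI = k * KL = 3 * 4 = 12

12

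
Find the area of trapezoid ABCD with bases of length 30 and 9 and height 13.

A trapezoid's area equals the midsegment times the height.
The midsegment is (30 + 9) / 2 = 39/2.
Area = 39/2 * 13 = 507/2.

507/2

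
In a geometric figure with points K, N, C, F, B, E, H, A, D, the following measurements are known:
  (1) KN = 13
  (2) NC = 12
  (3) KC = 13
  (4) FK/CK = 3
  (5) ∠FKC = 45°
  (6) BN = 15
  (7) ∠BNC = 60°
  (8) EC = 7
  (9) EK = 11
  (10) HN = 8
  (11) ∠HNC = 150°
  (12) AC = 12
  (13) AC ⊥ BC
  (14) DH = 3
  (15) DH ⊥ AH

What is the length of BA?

Step 1: By the law of cosines on triangle BNC: BC² = 15² + 12² − 2·15·12·cos(60°) = 189, so BC = 3·√21.
Step 2: By the law of cosines on triangle BCA: BA² = (3·√21)² + 12² − 2·3·√21·12·cos(90°) = 333, so BA = 3·√37.

Therefore, the length of BA = 3·√37.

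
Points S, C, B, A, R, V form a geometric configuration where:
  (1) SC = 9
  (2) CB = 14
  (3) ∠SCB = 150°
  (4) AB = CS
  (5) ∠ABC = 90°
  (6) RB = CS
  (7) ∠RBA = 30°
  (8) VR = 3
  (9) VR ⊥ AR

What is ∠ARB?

From the given relations: RB = CS = 9; AB = CS = 9.
Step 1: By the law of cosines on triangle RBA: RA² = 9² + 9² − 2·9·9·cos(30°) = 21.7, so RA ≈ 4.66.
Step 2: By the inverse law of cosines on triangle ARB: cos(∠ARB) = (4.66² + 9² − 9²) / (2·4.66·9) = 21.7/83.86 = 0.2588, so ∠ARB = 75°.

Therefore, the measure of angle ∠ARB = 75°.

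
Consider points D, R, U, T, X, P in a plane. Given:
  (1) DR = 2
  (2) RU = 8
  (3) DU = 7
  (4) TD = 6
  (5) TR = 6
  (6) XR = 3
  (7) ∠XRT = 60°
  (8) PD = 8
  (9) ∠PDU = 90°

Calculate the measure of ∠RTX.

Step 1: By the law of cosines on triangle TRX: TX² = 6² + 3² − 2·6·3·cos(60°) = 27, so TX = 3·√3.
Step 2: By the inverse law of cosines on triangle RTX: cos(∠RTX) = (6² + (3·√3)² − 3²) / (2·6·3·√3) = 54/62.35 = 0.866, so ∠RTX = 30°.

Therefore, the measure of angle ∠RTX = 30°.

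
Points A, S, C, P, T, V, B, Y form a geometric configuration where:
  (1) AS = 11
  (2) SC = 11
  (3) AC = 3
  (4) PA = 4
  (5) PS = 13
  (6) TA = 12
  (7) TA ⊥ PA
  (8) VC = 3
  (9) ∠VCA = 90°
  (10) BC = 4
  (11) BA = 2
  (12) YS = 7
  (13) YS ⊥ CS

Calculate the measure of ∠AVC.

Step 1: By the law of cosines on triangle VCA: VA² = 3² + 3² − 2·3·3·cos(90°) = 18, so VA = 3·√2.
Step 2: By the inverse law of cosines on triangle AVC: cos(∠AVC) = ((3·√2)² + 3² − 3²) / (2·3·√2·3) = 18/25.46 = 0.7071, so ∠AVC = 45°.

Therefore, the measure of angle ∠AVC = 45°.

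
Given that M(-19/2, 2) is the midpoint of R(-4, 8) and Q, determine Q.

Using the midpoint formula: M = ((x1 + x2)/2, (y1 + y2)/2)
We know M = (-19/2, 2) and R = (-4, 8)
For x: -19/2 = (-4 + x2)/2, so x2 = 2*-19/2 - -4 = -15
For y: 2 = (8 + y2)/2, so y2 = 2*2 - 8 = -4
Q = (-15, -4)

(-15, -4)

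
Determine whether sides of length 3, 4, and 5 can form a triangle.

Yes.
The triangle inequality requires that the sum of any two sides exceeds the third.
Here 3 + 4 = 7 > 5, so the condition is met.

Yes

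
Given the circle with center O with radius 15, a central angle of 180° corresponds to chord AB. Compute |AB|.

Chord = 2(15) sin(90°) = 30

30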